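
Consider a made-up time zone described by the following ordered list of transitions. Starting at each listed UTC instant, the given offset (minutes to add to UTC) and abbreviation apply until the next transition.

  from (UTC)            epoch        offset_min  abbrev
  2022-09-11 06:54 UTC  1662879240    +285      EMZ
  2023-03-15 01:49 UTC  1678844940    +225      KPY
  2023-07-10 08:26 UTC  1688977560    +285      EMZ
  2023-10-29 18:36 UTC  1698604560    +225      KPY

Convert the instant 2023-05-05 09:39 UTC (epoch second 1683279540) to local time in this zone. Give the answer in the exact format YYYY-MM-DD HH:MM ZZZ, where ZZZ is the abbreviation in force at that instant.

Query: 2023-05-05 09:39 UTC
Rule 2/4 (KPY, +03:45): 2023-03-15 01:49 UTC ≤ query < 2023-07-10 08:26 UTC
9·60 + 39 + 225 = 804 min
804 = 0·1440 + 804; 804 = 13·60 + 24 → 13:24, same day
→ 2023-05-05 13:24 KPY

2023-05-05 13:24 KPY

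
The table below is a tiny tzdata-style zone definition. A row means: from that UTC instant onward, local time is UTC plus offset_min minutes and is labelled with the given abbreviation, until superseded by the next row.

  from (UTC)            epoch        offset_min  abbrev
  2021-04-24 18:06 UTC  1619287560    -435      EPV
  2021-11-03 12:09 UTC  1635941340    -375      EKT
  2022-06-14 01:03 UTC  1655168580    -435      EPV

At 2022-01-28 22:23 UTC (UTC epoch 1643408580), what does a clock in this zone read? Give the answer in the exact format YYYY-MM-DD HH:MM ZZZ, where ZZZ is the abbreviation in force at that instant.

2022-01-28 16:08 EKT

Query: 2022-01-28 22:23 UTC
Rule 2/3 (EKT, -06:15): 2021-11-03 12:09 UTC ≤ query < 2022-06-14 01:03 UTC
22·60 + 23 - 375 = 968 min
968 = 0·1440 + 968; 968 = 16·60 + 8 → 16:08, same day
→ 2022-01-28 16:08 EKT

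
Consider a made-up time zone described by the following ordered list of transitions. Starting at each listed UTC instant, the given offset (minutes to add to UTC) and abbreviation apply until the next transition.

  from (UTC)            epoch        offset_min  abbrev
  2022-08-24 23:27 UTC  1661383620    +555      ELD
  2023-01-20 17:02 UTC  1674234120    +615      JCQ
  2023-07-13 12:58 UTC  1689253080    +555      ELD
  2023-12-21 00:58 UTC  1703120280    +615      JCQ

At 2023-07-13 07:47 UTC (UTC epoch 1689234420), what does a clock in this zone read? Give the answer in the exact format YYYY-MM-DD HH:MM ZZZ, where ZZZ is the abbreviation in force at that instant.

Query: 2023-07-13 07:47 UTC
Rule 2/4 (JCQ, +10:15): 2023-01-20 17:02 UTC ≤ query < 2023-07-13 12:58 UTC
7·60 + 47 + 615 = 1082 min
1082 = 0·1440 + 1082; 1082 = 18·60 + 2 → 18:02, same day
→ 2023-07-13 18:02 JCQ

2023-07-13 18:02 JCQ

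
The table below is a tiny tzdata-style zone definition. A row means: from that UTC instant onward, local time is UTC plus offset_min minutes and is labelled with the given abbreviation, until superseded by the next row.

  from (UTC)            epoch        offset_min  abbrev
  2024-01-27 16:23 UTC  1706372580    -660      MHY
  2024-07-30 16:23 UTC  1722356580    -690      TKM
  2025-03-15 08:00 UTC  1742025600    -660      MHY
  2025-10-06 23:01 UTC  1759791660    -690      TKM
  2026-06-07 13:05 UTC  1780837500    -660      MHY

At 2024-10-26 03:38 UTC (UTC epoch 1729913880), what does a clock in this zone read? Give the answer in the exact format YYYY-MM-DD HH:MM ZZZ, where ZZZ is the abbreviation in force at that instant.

2024-10-25 16:08 TKM

Query: 2024-10-26 03:38 UTC
Rule 2/5 (TKM, -11:30): 2024-07-30 16:23 UTC ≤ query < 2025-03-15 08:00 UTC
3·60 + 38 - 690 = -472 min
-472 = -1·1440 + 968; 968 = 16·60 + 8 → 16:08, 2024-10-26 - 1 day = 2024-10-25
→ 2024-10-25 16:08 TKM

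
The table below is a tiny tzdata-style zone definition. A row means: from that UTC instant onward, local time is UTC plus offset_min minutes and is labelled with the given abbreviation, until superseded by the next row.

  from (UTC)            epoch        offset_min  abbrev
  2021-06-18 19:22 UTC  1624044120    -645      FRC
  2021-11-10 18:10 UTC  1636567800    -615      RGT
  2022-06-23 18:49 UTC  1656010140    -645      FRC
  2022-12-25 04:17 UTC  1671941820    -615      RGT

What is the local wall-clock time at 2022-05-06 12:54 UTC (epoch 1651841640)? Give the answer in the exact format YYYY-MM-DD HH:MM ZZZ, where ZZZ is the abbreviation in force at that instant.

Query: 2022-05-06 12:54 UTC
Rule 2/4 (RGT, -10:15): 2021-11-10 18:10 UTC ≤ query < 2022-06-23 18:49 UTC
12·60 + 54 - 615 = 159 min
159 = 0·1440 + 159; 159 = 2·60 + 39 → 02:39, same day
→ 2022-05-06 02:39 RGT

2022-05-06 02:39 RGT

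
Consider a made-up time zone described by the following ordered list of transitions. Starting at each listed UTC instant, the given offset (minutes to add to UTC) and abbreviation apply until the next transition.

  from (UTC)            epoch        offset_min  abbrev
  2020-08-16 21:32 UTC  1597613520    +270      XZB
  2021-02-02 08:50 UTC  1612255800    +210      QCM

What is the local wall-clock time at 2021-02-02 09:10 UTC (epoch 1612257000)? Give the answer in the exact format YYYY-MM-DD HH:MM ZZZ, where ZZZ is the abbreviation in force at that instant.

2021-02-02 12:40 QCM

Query: 2021-02-02 09:10 UTC
Rule 2/2 (QCM, +03:30): 2021-02-02 08:50 UTC ≤ query < +∞
9·60 + 10 + 210 = 760 min
760 = 0·1440 + 760; 760 = 12·60 + 40 → 12:40, same day
→ 2021-02-02 12:40 QCM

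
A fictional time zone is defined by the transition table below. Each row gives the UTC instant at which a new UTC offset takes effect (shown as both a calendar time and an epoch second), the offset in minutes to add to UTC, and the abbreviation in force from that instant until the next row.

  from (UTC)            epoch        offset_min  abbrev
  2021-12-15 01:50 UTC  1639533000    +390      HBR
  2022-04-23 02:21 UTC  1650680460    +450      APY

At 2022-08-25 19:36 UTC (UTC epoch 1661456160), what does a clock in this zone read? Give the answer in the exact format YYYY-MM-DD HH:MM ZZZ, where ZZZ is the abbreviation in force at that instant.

Query: 2022-08-25 19:36 UTC
Rule 2/2 (APY, +07:30): 2022-04-23 02:21 UTC ≤ query < +∞
19·60 + 36 + 450 = 1626 min
1626 = 1·1440 + 186; 186 = 3·60 + 6 → 03:06, 2022-08-25 + 1 day = 2022-08-26
→ 2022-08-26 03:06 APY

2022-08-26 03:06 APY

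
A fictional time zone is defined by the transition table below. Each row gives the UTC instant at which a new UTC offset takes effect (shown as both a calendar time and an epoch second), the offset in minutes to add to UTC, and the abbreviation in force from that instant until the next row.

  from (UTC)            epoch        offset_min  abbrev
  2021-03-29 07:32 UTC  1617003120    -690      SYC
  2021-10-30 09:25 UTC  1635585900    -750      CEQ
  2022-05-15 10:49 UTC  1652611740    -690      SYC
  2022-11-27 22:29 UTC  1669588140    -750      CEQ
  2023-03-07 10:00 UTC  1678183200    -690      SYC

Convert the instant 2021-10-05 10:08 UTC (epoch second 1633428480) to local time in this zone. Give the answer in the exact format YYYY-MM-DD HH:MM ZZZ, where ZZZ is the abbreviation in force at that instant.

Query: 2021-10-05 10:08 UTC
Rule 1/5 (SYC, -11:30): 2021-03-29 07:32 UTC ≤ query < 2021-10-30 09:25 UTC
10·60 + 8 - 690 = -82 min
-82 = -1·1440 + 1358; 1358 = 22·60 + 38 → 22:38, 2021-10-05 - 1 day = 2021-10-04
→ 2021-10-04 22:38 SYC

2021-10-04 22:38 SYC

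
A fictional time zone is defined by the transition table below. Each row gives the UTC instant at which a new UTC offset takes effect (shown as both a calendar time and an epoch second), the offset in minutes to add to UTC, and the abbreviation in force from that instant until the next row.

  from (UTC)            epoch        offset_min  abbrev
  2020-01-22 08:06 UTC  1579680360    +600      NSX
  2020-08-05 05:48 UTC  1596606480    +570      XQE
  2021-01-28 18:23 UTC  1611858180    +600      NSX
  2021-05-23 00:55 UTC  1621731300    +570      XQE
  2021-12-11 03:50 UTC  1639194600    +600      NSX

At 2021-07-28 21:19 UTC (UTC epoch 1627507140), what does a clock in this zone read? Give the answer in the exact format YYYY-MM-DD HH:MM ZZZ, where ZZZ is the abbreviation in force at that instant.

2021-07-29 06:49 XQE

Query: 2021-07-28 21:19 UTC
Rule 4/5 (XQE, +09:30): 2021-05-23 00:55 UTC ≤ query < 2021-12-11 03:50 UTC
21·60 + 19 + 570 = 1849 min
1849 = 1·1440 + 409; 409 = 6·60 + 49 → 06:49, 2021-07-28 + 1 day = 2021-07-29
→ 2021-07-29 06:49 XQE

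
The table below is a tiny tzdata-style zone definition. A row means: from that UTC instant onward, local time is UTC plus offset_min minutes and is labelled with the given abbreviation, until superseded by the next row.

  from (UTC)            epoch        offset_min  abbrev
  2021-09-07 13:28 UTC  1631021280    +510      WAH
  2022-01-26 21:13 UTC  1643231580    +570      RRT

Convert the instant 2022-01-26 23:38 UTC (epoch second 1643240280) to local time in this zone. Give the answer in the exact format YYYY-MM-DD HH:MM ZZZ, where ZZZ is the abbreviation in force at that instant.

2022-01-27 09:08 RRT

Query: 2022-01-26 23:38 UTC
Rule 2/2 (RRT, +09:30): 2022-01-26 21:13 UTC ≤ query < +∞
23·60 + 38 + 570 = 1988 min
1988 = 1·1440 + 548; 548 = 9·60 + 8 → 09:08, 2022-01-26 + 1 day = 2022-01-27
→ 2022-01-27 09:08 RRT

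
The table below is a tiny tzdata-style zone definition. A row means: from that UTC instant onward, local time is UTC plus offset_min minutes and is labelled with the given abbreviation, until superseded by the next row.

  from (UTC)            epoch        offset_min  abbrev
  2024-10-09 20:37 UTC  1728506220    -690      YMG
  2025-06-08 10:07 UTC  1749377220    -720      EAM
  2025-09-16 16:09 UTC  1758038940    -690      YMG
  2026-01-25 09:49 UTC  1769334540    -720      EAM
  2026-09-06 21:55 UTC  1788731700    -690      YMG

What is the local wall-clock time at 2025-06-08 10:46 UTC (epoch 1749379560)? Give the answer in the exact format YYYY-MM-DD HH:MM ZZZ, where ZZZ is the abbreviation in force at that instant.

Query: 2025-06-08 10:46 UTC
Rule 2/5 (EAM, -12:00): 2025-06-08 10:07 UTC ≤ query < 2025-09-16 16:09 UTC
10·60 + 46 - 720 = -74 min
-74 = -1·1440 + 1366; 1366 = 22·60 + 46 → 22:46, 2025-06-08 - 1 day = 2025-06-07
→ 2025-06-07 22:46 EAM

2025-06-07 22:46 EAM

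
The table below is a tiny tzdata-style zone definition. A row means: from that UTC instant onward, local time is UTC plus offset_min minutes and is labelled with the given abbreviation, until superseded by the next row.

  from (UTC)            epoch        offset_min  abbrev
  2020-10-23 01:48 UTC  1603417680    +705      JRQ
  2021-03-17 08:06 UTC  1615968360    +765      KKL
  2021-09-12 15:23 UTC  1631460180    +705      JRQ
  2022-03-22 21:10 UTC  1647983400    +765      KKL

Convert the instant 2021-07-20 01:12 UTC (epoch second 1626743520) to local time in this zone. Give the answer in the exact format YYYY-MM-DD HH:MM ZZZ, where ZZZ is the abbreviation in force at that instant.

Query: 2021-07-20 01:12 UTC
Rule 2/4 (KKL, +12:45): 2021-03-17 08:06 UTC ≤ query < 2021-09-12 15:23 UTC
1·60 + 12 + 765 = 837 min
837 = 0·1440 + 837; 837 = 13·60 + 57 → 13:57, same day
→ 2021-07-20 13:57 KKL

2021-07-20 13:57 KKL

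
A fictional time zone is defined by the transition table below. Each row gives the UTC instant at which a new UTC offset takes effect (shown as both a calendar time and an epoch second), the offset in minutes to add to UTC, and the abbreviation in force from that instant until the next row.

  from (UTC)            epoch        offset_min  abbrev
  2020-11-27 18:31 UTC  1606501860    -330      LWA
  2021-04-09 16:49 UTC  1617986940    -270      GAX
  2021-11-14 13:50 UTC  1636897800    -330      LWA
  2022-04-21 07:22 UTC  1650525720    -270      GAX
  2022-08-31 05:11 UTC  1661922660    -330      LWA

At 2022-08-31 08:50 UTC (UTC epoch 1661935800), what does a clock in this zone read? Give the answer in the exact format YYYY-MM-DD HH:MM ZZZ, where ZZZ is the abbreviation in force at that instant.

Query: 2022-08-31 08:50 UTC
Rule 5/5 (LWA, -05:30): 2022-08-31 05:11 UTC ≤ query < +∞
8·60 + 50 - 330 = 200 min
200 = 0·1440 + 200; 200 = 3·60 + 20 → 03:20, same day
→ 2022-08-31 03:20 LWA

2022-08-31 03:20 LWA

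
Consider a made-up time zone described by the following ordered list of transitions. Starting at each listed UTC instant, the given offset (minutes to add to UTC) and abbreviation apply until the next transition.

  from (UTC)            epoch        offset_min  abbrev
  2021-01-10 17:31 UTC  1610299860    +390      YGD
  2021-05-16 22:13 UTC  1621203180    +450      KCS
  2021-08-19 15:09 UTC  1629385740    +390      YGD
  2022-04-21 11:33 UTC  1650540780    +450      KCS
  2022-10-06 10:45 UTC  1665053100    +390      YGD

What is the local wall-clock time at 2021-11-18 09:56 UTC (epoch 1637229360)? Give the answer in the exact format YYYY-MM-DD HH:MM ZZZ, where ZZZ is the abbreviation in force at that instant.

2021-11-18 16:26 YGD

Query: 2021-11-18 09:56 UTC
Rule 3/5 (YGD, +06:30): 2021-08-19 15:09 UTC ≤ query < 2022-04-21 11:33 UTC
9·60 + 56 + 390 = 986 min
986 = 0·1440 + 986; 986 = 16·60 + 26 → 16:26, same day
→ 2021-11-18 16:26 YGD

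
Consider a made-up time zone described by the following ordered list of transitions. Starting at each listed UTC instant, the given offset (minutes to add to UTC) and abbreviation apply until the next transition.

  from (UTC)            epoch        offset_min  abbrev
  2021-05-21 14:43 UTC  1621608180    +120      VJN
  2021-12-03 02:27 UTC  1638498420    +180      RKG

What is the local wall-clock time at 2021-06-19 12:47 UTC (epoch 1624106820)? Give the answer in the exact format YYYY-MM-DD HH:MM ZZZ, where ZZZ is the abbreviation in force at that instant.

Query: 2021-06-19 12:47 UTC
Rule 1/2 (VJN, +02:00): 2021-05-21 14:43 UTC ≤ query < 2021-12-03 02:27 UTC
12·60 + 47 + 120 = 887 min
887 = 0·1440 + 887; 887 = 14·60 + 47 → 14:47, same day
→ 2021-06-19 14:47 VJN

2021-06-19 14:47 VJN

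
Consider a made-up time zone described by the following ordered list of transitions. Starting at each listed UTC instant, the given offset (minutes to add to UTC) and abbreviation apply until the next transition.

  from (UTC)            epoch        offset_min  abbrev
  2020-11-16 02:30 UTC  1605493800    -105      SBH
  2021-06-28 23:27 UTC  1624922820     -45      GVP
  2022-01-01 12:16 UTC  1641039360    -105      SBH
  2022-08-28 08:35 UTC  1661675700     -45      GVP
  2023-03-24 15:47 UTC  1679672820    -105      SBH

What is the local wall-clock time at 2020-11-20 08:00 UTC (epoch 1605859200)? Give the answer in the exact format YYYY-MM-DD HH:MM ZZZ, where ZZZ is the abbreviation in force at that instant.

Query: 2020-11-20 08:00 UTC
Rule 1/5 (SBH, -01:45): 2020-11-16 02:30 UTC ≤ query < 2021-06-28 23:27 UTC
8·60 + 0 - 105 = 375 min
375 = 0·1440 + 375; 375 = 6·60 + 15 → 06:15, same day
→ 2020-11-20 06:15 SBH

2020-11-20 06:15 SBH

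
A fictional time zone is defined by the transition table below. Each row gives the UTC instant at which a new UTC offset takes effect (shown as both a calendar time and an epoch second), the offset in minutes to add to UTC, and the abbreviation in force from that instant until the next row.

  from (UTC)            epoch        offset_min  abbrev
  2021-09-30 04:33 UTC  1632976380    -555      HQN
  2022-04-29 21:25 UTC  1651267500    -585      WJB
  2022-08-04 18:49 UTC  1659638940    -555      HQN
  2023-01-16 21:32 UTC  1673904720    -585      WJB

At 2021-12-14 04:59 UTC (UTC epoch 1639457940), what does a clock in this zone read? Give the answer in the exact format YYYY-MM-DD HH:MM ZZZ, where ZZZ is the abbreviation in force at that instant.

Query: 2021-12-14 04:59 UTC
Rule 1/4 (HQN, -09:15): 2021-09-30 04:33 UTC ≤ query < 2022-04-29 21:25 UTC
4·60 + 59 - 555 = -256 min
-256 = -1·1440 + 1184; 1184 = 19·60 + 44 → 19:44, 2021-12-14 - 1 day = 2021-12-13
→ 2021-12-13 19:44 HQN

2021-12-13 19:44 HQN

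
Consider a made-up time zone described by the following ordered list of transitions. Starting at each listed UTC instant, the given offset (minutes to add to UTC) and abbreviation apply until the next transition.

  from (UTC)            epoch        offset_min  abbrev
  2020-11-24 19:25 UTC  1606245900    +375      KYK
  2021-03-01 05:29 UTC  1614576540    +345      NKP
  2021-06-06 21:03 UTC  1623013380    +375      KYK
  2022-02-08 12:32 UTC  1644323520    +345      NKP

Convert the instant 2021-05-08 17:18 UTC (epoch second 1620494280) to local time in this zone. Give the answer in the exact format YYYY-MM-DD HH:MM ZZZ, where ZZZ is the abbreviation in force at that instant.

2021-05-08 23:03 NKP

Query: 2021-05-08 17:18 UTC
Rule 2/4 (NKP, +05:45): 2021-03-01 05:29 UTC ≤ query < 2021-06-06 21:03 UTC
17·60 + 18 + 345 = 1383 min
1383 = 0·1440 + 1383; 1383 = 23·60 + 3 → 23:03, same day
→ 2021-05-08 23:03 NKP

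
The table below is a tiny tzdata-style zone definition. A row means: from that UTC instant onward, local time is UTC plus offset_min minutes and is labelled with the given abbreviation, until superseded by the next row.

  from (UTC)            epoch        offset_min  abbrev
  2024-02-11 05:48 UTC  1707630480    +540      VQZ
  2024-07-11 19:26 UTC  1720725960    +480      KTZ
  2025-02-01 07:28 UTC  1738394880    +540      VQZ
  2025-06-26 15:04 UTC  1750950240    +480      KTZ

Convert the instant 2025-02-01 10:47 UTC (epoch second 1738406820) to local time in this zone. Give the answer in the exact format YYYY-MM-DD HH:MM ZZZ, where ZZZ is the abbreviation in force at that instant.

Query: 2025-02-01 10:47 UTC
Rule 3/4 (VQZ, +09:00): 2025-02-01 07:28 UTC ≤ query < 2025-06-26 15:04 UTC
10·60 + 47 + 540 = 1187 min
1187 = 0·1440 + 1187; 1187 = 19·60 + 47 → 19:47, same day
→ 2025-02-01 19:47 VQZ

2025-02-01 19:47 VQZ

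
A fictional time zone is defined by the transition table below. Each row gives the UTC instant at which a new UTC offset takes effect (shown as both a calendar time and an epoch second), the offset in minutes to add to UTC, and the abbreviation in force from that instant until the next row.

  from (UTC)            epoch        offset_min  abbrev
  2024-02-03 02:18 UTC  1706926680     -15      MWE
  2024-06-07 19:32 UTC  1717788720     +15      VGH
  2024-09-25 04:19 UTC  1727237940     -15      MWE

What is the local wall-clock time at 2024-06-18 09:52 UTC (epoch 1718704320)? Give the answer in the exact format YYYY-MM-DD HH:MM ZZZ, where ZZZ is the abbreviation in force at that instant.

2024-06-18 10:07 VGH

Query: 2024-06-18 09:52 UTC
Rule 2/3 (VGH, +00:15): 2024-06-07 19:32 UTC ≤ query < 2024-09-25 04:19 UTC
9·60 + 52 + 15 = 607 min
607 = 0·1440 + 607; 607 = 10·60 + 7 → 10:07, same day
→ 2024-06-18 10:07 VGH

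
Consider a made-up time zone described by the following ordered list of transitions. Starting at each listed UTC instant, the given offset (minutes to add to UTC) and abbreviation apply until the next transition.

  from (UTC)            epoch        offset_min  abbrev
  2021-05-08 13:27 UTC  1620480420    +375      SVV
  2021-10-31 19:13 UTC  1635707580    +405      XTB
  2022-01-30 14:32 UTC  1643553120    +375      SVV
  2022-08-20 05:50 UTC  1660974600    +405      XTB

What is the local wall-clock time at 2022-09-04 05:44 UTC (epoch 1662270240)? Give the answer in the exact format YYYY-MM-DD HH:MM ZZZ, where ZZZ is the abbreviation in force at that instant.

2022-09-04 12:29 XTB

Query: 2022-09-04 05:44 UTC
Rule 4/4 (XTB, +06:45): 2022-08-20 05:50 UTC ≤ query < +∞
5·60 + 44 + 405 = 749 min
749 = 0·1440 + 749; 749 = 12·60 + 29 → 12:29, same day
→ 2022-09-04 12:29 XTB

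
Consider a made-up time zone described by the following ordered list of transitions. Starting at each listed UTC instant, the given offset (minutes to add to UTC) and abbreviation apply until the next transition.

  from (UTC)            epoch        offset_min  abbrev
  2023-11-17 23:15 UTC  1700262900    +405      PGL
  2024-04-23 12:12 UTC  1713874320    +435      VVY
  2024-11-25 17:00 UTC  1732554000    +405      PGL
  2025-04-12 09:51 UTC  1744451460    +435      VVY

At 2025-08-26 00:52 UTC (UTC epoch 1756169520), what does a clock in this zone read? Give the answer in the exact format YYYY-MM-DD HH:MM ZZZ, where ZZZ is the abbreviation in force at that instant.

Query: 2025-08-26 00:52 UTC
Rule 4/4 (VVY, +07:15): 2025-04-12 09:51 UTC ≤ query < +∞
0·60 + 52 + 435 = 487 min
487 = 0·1440 + 487; 487 = 8·60 + 7 → 08:07, same day
→ 2025-08-26 08:07 VVY

2025-08-26 08:07 VVY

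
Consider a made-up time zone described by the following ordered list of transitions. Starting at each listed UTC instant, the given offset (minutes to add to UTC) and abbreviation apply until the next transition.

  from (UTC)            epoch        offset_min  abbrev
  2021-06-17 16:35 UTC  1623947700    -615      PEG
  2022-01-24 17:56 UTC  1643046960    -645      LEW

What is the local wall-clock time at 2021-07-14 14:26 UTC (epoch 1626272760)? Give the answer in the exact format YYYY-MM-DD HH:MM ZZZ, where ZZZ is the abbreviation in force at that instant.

Query: 2021-07-14 14:26 UTC
Rule 1/2 (PEG, -10:15): 2021-06-17 16:35 UTC ≤ query < 2022-01-24 17:56 UTC
14·60 + 26 - 615 = 251 min
251 = 0·1440 + 251; 251 = 4·60 + 11 → 04:11, same day
→ 2021-07-14 04:11 PEG

2021-07-14 04:11 PEG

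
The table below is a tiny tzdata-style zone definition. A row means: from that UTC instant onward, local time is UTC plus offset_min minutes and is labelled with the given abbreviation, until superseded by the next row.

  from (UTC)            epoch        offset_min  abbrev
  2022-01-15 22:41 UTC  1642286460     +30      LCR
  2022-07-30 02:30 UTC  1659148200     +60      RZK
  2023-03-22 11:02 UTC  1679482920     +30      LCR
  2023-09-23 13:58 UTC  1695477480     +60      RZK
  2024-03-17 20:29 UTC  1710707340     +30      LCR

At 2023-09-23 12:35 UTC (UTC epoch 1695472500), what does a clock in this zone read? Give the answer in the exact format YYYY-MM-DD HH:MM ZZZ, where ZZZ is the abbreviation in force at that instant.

2023-09-23 13:05 LCR

Query: 2023-09-23 12:35 UTC
Rule 3/5 (LCR, +00:30): 2023-03-22 11:02 UTC ≤ query < 2023-09-23 13:58 UTC
12·60 + 35 + 30 = 785 min
785 = 0·1440 + 785; 785 = 13·60 + 5 → 13:05, same day
→ 2023-09-23 13:05 LCR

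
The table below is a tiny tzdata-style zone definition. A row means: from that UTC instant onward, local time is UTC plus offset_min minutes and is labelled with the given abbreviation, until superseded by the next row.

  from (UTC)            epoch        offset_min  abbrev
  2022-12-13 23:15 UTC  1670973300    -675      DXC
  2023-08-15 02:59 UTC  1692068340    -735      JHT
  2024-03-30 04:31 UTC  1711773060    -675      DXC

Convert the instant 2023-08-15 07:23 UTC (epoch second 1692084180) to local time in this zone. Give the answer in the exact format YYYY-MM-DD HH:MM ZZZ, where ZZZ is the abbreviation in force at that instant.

Query: 2023-08-15 07:23 UTC
Rule 2/3 (JHT, -12:15): 2023-08-15 02:59 UTC ≤ query < 2024-03-30 04:31 UTC
7·60 + 23 - 735 = -292 min
-292 = -1·1440 + 1148; 1148 = 19·60 + 8 → 19:08, 2023-08-15 - 1 day = 2023-08-14
→ 2023-08-14 19:08 JHT

2023-08-14 19:08 JHT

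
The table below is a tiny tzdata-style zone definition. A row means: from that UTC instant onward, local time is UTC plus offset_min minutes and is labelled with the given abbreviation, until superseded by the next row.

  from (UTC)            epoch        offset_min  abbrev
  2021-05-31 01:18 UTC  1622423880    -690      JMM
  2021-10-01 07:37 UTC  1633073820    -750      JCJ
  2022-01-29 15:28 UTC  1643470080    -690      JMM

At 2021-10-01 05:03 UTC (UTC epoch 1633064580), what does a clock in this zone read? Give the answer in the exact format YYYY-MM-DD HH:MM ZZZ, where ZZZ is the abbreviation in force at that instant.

Query: 2021-10-01 05:03 UTC
Rule 1/3 (JMM, -11:30): 2021-05-31 01:18 UTC ≤ query < 2021-10-01 07:37 UTC
5·60 + 3 - 690 = -387 min
-387 = -1·1440 + 1053; 1053 = 17·60 + 33 → 17:33, 2021-10-01 - 1 day = 2021-09-30
→ 2021-09-30 17:33 JMM

2021-09-30 17:33 JMM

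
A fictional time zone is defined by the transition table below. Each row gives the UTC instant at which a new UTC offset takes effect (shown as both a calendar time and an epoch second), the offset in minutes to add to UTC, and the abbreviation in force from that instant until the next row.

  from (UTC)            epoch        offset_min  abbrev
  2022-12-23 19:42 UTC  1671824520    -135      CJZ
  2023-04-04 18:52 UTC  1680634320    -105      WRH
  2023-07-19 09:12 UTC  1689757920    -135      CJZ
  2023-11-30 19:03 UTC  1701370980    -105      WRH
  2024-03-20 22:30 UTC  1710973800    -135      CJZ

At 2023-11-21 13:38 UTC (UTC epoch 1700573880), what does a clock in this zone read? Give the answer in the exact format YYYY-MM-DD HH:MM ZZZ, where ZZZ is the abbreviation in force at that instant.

Query: 2023-11-21 13:38 UTC
Rule 3/5 (CJZ, -02:15): 2023-07-19 09:12 UTC ≤ query < 2023-11-30 19:03 UTC
13·60 + 38 - 135 = 683 min
683 = 0·1440 + 683; 683 = 11·60 + 23 → 11:23, same day
→ 2023-11-21 11:23 CJZ

2023-11-21 11:23 CJZ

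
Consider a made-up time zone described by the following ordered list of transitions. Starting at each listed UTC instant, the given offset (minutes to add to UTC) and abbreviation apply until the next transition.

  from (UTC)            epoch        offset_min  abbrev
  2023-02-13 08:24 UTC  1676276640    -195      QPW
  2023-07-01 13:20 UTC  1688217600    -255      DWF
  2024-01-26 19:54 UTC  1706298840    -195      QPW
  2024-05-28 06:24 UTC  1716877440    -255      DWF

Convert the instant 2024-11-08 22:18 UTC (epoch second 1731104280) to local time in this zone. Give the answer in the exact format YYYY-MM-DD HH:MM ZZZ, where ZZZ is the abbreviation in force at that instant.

Query: 2024-11-08 22:18 UTC
Rule 4/4 (DWF, -04:15): 2024-05-28 06:24 UTC ≤ query < +∞
22·60 + 18 - 255 = 1083 min
1083 = 0·1440 + 1083; 1083 = 18·60 + 3 → 18:03, same day
→ 2024-11-08 18:03 DWF

2024-11-08 18:03 DWF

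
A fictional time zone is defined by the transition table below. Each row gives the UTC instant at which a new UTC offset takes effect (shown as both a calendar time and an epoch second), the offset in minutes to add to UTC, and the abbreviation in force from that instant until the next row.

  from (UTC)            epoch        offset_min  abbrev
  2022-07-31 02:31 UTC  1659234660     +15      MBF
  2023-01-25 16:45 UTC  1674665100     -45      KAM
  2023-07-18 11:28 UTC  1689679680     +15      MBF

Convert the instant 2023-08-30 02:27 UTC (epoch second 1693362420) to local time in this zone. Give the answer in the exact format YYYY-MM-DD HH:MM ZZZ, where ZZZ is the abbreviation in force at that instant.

2023-08-30 02:42 MBF

Query: 2023-08-30 02:27 UTC
Rule 3/3 (MBF, +00:15): 2023-07-18 11:28 UTC ≤ query < +∞
2·60 + 27 + 15 = 162 min
162 = 0·1440 + 162; 162 = 2·60 + 42 → 02:42, same day
→ 2023-08-30 02:42 MBF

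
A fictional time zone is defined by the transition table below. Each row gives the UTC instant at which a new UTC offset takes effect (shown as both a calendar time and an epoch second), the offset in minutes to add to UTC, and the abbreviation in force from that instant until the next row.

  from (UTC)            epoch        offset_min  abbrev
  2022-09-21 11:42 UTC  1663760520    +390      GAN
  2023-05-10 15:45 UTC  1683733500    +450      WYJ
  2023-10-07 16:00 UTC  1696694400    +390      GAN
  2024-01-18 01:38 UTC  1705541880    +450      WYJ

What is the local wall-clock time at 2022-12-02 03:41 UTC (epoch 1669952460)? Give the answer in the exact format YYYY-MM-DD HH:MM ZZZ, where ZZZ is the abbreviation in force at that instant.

Query: 2022-12-02 03:41 UTC
Rule 1/4 (GAN, +06:30): 2022-09-21 11:42 UTC ≤ query < 2023-05-10 15:45 UTC
3·60 + 41 + 390 = 611 min
611 = 0·1440 + 611; 611 = 10·60 + 11 → 10:11, same day
→ 2022-12-02 10:11 GAN

2022-12-02 10:11 GAN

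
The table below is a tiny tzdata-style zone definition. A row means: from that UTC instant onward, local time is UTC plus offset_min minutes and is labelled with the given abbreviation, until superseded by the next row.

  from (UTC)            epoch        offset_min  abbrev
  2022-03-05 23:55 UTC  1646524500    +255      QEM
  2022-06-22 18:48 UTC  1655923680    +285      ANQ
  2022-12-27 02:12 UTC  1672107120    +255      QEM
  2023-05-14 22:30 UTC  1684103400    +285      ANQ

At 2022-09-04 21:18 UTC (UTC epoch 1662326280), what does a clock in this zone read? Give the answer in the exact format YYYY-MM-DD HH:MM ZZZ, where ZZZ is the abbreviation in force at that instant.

2022-09-05 02:03 ANQ

Query: 2022-09-04 21:18 UTC
Rule 2/4 (ANQ, +04:45): 2022-06-22 18:48 UTC ≤ query < 2022-12-27 02:12 UTC
21·60 + 18 + 285 = 1563 min
1563 = 1·1440 + 123; 123 = 2·60 + 3 → 02:03, 2022-09-04 + 1 day = 2022-09-05
→ 2022-09-05 02:03 ANQ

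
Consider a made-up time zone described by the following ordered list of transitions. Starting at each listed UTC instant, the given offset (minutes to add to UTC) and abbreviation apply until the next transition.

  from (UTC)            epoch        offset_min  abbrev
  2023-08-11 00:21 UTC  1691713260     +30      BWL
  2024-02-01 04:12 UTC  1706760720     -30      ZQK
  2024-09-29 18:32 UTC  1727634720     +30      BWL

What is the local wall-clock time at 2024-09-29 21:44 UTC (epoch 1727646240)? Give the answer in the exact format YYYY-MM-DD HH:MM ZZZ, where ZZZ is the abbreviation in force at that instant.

Query: 2024-09-29 21:44 UTC
Rule 3/3 (BWL, +00:30): 2024-09-29 18:32 UTC ≤ query < +∞
21·60 + 44 + 30 = 1334 min
1334 = 0·1440 + 1334; 1334 = 22·60 + 14 → 22:14, same day
→ 2024-09-29 22:14 BWL

2024-09-29 22:14 BWL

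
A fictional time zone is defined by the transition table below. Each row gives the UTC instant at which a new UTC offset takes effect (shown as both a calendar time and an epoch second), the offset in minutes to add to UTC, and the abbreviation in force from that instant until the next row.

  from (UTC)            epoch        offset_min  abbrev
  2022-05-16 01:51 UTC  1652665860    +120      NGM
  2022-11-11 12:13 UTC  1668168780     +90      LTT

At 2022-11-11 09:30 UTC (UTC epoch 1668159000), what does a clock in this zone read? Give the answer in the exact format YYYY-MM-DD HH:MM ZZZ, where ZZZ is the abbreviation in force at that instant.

2022-11-11 11:30 NGM

Query: 2022-11-11 09:30 UTC
Rule 1/2 (NGM, +02:00): 2022-05-16 01:51 UTC ≤ query < 2022-11-11 12:13 UTC
9·60 + 30 + 120 = 690 min
690 = 0·1440 + 690; 690 = 11·60 + 30 → 11:30, same day
→ 2022-11-11 11:30 NGM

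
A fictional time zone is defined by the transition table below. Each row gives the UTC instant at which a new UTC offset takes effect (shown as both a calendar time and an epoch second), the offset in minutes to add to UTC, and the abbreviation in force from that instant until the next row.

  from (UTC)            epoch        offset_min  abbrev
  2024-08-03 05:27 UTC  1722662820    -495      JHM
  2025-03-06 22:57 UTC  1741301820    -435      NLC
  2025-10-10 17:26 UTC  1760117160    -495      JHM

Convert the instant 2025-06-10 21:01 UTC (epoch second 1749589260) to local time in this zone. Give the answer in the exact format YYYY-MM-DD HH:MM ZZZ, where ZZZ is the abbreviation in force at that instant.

Query: 2025-06-10 21:01 UTC
Rule 2/3 (NLC, -07:15): 2025-03-06 22:57 UTC ≤ query < 2025-10-10 17:26 UTC
21·60 + 1 - 435 = 826 min
826 = 0·1440 + 826; 826 = 13·60 + 46 → 13:46, same day
→ 2025-06-10 13:46 NLC

2025-06-10 13:46 NLC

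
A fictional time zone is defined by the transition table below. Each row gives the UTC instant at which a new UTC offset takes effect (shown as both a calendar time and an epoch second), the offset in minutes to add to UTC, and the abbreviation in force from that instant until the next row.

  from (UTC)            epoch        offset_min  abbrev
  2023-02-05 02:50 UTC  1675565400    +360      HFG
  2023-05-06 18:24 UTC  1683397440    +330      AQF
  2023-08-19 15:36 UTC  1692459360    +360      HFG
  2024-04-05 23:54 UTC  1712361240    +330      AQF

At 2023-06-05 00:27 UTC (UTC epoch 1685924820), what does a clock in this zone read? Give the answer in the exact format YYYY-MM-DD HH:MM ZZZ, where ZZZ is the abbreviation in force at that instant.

Query: 2023-06-05 00:27 UTC
Rule 2/4 (AQF, +05:30): 2023-05-06 18:24 UTC ≤ query < 2023-08-19 15:36 UTC
0·60 + 27 + 330 = 357 min
357 = 0·1440 + 357; 357 = 5·60 + 57 → 05:57, same day
→ 2023-06-05 05:57 AQF

2023-06-05 05:57 AQF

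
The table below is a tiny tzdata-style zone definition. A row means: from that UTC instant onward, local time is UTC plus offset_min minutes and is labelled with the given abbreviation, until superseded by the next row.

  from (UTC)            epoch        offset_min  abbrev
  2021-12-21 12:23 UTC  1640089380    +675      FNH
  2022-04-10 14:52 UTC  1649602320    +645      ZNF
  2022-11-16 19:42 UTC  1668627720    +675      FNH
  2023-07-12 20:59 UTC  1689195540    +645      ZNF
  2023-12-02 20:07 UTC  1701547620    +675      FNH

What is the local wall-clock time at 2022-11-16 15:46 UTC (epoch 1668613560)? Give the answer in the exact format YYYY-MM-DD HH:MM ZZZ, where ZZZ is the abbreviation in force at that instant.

Query: 2022-11-16 15:46 UTC
Rule 2/5 (ZNF, +10:45): 2022-04-10 14:52 UTC ≤ query < 2022-11-16 19:42 UTC
15·60 + 46 + 645 = 1591 min
1591 = 1·1440 + 151; 151 = 2·60 + 31 → 02:31, 2022-11-16 + 1 day = 2022-11-17
→ 2022-11-17 02:31 ZNF

2022-11-17 02:31 ZNF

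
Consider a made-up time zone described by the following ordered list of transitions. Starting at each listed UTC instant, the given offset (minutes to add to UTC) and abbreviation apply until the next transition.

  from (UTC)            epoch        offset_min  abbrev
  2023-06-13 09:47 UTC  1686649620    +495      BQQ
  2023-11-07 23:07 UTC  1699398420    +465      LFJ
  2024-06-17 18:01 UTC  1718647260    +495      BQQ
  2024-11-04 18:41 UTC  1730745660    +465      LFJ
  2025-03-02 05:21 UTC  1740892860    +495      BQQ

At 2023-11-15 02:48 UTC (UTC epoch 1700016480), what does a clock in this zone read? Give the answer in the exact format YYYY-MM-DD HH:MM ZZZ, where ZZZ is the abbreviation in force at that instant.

Query: 2023-11-15 02:48 UTC
Rule 2/5 (LFJ, +07:45): 2023-11-07 23:07 UTC ≤ query < 2024-06-17 18:01 UTC
2·60 + 48 + 465 = 633 min
633 = 0·1440 + 633; 633 = 10·60 + 33 → 10:33, same day
→ 2023-11-15 10:33 LFJ

2023-11-15 10:33 LFJ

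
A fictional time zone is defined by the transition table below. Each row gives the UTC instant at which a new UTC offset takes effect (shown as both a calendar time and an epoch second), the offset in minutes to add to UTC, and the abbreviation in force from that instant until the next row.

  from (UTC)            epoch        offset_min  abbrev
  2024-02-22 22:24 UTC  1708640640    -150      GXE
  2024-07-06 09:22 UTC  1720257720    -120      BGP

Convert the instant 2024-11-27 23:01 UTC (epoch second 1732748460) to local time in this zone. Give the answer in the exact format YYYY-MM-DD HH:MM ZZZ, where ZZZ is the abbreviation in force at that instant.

Query: 2024-11-27 23:01 UTC
Rule 2/2 (BGP, -02:00): 2024-07-06 09:22 UTC ≤ query < +∞
23·60 + 1 - 120 = 1261 min
1261 = 0·1440 + 1261; 1261 = 21·60 + 1 → 21:01, same day
→ 2024-11-27 21:01 BGP

2024-11-27 21:01 BGP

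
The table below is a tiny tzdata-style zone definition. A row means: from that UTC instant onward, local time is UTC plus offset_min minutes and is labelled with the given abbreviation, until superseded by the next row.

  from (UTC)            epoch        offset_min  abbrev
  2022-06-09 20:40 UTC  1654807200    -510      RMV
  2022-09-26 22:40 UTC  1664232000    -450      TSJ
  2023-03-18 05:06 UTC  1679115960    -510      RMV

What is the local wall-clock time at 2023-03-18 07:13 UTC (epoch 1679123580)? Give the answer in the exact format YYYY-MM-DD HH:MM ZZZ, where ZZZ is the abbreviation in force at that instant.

2023-03-17 22:43 RMV

Query: 2023-03-18 07:13 UTC
Rule 3/3 (RMV, -08:30): 2023-03-18 05:06 UTC ≤ query < +∞
7·60 + 13 - 510 = -77 min
-77 = -1·1440 + 1363; 1363 = 22·60 + 43 → 22:43, 2023-03-18 - 1 day = 2023-03-17
→ 2023-03-17 22:43 RMV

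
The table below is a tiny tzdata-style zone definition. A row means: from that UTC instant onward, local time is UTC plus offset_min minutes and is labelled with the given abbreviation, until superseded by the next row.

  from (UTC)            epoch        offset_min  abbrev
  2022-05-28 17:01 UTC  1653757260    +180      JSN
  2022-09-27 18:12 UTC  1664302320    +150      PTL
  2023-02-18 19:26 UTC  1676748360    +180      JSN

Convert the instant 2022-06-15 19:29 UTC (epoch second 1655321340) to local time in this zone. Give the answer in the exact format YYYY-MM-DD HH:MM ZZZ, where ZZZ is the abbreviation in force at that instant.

2022-06-15 22:29 JSN

Query: 2022-06-15 19:29 UTC
Rule 1/3 (JSN, +03:00): 2022-05-28 17:01 UTC ≤ query < 2022-09-27 18:12 UTC
19·60 + 29 + 180 = 1349 min
1349 = 0·1440 + 1349; 1349 = 22·60 + 29 → 22:29, same day
→ 2022-06-15 22:29 JSN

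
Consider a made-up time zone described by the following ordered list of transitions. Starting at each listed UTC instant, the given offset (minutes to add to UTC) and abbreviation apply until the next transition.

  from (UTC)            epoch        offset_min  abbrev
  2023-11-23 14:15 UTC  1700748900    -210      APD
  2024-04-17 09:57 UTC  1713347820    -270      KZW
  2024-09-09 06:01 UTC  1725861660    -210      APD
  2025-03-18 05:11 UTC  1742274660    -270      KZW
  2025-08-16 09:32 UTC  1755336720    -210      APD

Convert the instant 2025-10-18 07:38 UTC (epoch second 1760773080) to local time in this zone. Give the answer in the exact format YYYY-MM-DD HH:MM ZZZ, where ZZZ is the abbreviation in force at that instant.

Query: 2025-10-18 07:38 UTC
Rule 5/5 (APD, -03:30): 2025-08-16 09:32 UTC ≤ query < +∞
7·60 + 38 - 210 = 248 min
248 = 0·1440 + 248; 248 = 4·60 + 8 → 04:08, same day
→ 2025-10-18 04:08 APD

2025-10-18 04:08 APD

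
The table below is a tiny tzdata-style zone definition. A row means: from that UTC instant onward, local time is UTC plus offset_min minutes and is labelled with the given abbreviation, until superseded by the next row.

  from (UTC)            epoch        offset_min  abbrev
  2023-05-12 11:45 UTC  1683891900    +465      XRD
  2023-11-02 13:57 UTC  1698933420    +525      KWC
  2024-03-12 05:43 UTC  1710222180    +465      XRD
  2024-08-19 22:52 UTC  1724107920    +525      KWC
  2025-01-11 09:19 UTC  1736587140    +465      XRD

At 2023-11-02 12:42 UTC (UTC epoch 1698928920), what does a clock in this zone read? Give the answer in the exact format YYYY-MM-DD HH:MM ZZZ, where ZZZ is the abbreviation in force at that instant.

2023-11-02 20:27 XRD

Query: 2023-11-02 12:42 UTC
Rule 1/5 (XRD, +07:45): 2023-05-12 11:45 UTC ≤ query < 2023-11-02 13:57 UTC
12·60 + 42 + 465 = 1227 min
1227 = 0·1440 + 1227; 1227 = 20·60 + 27 → 20:27, same day
→ 2023-11-02 20:27 XRD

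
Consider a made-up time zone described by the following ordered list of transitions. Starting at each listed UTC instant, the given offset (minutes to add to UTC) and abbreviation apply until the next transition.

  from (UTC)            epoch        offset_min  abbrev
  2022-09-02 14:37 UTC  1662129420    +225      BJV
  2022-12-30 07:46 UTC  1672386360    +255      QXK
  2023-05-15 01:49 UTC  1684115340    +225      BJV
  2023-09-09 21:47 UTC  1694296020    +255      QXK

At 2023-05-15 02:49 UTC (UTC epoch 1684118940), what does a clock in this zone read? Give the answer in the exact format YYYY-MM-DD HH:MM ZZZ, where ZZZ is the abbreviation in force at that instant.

Query: 2023-05-15 02:49 UTC
Rule 3/4 (BJV, +03:45): 2023-05-15 01:49 UTC ≤ query < 2023-09-09 21:47 UTC
2·60 + 49 + 225 = 394 min
394 = 0·1440 + 394; 394 = 6·60 + 34 → 06:34, same day
→ 2023-05-15 06:34 BJV

2023-05-15 06:34 BJV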